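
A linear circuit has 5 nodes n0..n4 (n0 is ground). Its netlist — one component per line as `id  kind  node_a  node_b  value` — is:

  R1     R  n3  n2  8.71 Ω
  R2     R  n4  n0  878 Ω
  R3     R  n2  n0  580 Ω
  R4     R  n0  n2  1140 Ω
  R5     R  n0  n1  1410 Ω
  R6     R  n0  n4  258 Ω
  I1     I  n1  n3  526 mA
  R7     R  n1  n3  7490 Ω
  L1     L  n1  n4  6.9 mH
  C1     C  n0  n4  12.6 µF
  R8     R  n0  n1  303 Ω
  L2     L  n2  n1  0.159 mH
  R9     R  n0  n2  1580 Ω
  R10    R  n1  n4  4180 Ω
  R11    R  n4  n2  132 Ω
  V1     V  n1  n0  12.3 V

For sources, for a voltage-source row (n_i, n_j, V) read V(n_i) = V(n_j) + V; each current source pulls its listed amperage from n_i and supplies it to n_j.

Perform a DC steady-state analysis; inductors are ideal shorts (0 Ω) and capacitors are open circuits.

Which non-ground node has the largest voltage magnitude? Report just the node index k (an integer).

MNA unknowns: 4 node voltages V₁..V_4 plus 3 source currents (L1, L2, V1)
R1: Y=0.1148 on G[3,2]
R2: Y=0.001139 on G[4,0]
R3: Y=0.001724 on G[2,0]
R4: Y=0.0008772 on G[0,2]
R5: Y=0.0007092 on G[0,1]
R6: Y=0.003876 on G[0,4]
I1: z[1]−=0.526, z[3]+=0.526
R7: Y=0.0001335 on G[1,3]
L1: row V1−V4=0, i_L1 at 1,4
C1: Y=0.000 on G[0,4]
R8: Y=0.003300 on G[0,1]
L2: row V2−V1=0, i_L2 at 2,1
R9: Y=0.0006329 on G[0,2]
R10: Y=0.0002392 on G[1,4]
R11: Y=0.007576 on G[4,2]
V1: row V1−V0=12.3, i_V1 at 1,0
solve → V1=12.30, V2=12.30, V3=16.88, V4=12.30
aux → i_L1=0.06168, i_L2=0.4856, i_V1=-0.1508

3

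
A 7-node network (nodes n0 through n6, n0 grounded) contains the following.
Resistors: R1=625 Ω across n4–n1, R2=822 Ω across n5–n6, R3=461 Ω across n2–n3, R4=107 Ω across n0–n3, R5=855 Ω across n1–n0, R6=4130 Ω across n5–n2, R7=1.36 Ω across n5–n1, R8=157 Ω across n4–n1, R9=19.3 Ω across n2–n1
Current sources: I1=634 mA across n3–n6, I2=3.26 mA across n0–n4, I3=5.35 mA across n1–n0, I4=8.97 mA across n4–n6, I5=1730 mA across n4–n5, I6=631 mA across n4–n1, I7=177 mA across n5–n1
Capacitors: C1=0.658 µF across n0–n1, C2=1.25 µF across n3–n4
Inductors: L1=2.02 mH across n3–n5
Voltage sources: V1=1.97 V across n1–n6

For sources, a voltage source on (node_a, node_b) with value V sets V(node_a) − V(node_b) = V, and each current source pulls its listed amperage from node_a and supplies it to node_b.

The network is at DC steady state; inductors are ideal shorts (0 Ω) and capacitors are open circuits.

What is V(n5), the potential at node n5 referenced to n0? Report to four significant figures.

MNA unknowns: 6 node voltages V₁..V_6 plus 2 source currents (L1, V1)
R1: Y=0.001600 on G[4,1]
R2: Y=0.001217 on G[5,6]
R3: Y=0.002169 on G[2,3]
I1: z[3]−=0.634, z[6]+=0.634
R4: Y=0.009346 on G[0,3]
I2: z[0]−=0.00326, z[4]+=0.00326
I3: z[1]−=0.00535, z[0]+=0.00535
R5: Y=0.001170 on G[1,0]
I4: z[4]−=0.00897, z[6]+=0.00897
C1: Y=0.000 on G[0,1]
I5: z[4]−=1.73, z[5]+=1.73
I6: z[4]−=0.631, z[1]+=0.631
C2: Y=0.000 on G[3,4]
L1: row V3−V5=0, i_L1 at 3,5
I7: z[5]−=0.177, z[1]+=0.177
R6: Y=0.0002421 on G[5,2]
R7: Y=0.7353 on G[5,1]
R8: Y=0.006369 on G[4,1]
R9: Y=0.05181 on G[2,1]
V1: row V1−V6=1.97, i_V1 at 1,6
solve → V1=-1.302, V2=-1.247, V3=-0.06068, V4=-298.3, V5=-0.06068, V6=-3.272
aux → i_L1=-0.6360, i_V1=-0.6469

-0.06068 V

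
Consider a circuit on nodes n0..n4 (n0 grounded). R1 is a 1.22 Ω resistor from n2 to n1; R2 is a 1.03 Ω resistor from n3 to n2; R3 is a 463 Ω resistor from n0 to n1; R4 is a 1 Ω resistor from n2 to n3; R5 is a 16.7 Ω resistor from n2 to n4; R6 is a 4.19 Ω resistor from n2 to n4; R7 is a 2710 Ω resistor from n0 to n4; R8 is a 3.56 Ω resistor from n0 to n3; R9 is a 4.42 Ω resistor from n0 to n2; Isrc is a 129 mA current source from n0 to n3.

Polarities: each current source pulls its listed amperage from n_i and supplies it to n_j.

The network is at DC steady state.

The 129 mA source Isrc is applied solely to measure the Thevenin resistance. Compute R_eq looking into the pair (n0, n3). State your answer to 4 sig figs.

R_eq = 2.058 Ω

MNA unknowns: 4 node voltages V₁..V_4
R1: Y=0.8197 on G[2,1]
R2: Y=0.9709 on G[3,2]
R3: Y=0.002160 on G[0,1]
R4: Y=1.000 on G[2,3]
R5: Y=0.05988 on G[2,4]
R6: Y=0.2387 on G[2,4]
R7: Y=0.0003690 on G[0,4]
R8: Y=0.2809 on G[0,3]
R9: Y=0.2262 on G[0,2]
Isrc: z[0]−=0.129, z[3]+=0.129
solve → V1=0.2373, V2=0.2379, V3=0.2655, V4=0.2376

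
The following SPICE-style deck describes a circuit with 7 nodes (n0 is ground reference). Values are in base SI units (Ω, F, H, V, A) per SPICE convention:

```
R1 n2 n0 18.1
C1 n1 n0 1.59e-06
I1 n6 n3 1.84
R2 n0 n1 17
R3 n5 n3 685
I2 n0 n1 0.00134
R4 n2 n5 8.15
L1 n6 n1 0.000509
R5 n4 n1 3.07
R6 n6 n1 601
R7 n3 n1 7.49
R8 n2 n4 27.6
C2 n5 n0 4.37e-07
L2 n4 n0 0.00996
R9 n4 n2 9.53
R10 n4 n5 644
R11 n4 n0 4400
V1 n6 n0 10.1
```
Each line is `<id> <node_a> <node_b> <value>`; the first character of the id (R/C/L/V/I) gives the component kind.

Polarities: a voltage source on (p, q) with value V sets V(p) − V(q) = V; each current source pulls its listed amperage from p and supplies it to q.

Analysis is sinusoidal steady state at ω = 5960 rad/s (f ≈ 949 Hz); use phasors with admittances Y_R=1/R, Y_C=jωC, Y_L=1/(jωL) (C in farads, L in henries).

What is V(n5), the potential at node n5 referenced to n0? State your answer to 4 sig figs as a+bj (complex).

MNA unknowns: 6 node voltages V₁..V_6 plus 1 source current (V1)
R1: Y=0.05525+0.000j on G[2,0]
C1: Y=0.000+0.009476j on G[1,0]
I1: z[6]−=1.84, z[3]+=1.84
R2: Y=0.05882+0.000j on G[0,1]
R3: Y=0.001460+0.000j on G[5,3]
I2: z[0]−=0.00134, z[1]+=0.00134
R4: Y=0.1227+0.000j on G[2,5]
L1: Y=0.000-0.3296j on G[6,1]
R5: Y=0.3257+0.000j on G[4,1]
R6: Y=0.001664+0.000j on G[6,1]
R7: Y=0.1335+0.000j on G[3,1]
R8: Y=0.03623+0.000j on G[2,4]
C2: Y=0.000+0.002605j on G[5,0]
L2: Y=0.000-0.01685j on G[4,0]
R9: Y=0.1049+0.000j on G[4,2]
R10: Y=0.001553+0.000j on G[4,5]
R11: Y=0.0002273+0.000j on G[4,0]
V1: row V6−V0=10.1, i_V1 at 6,0
solve → V1=10.73+2.442j, V2=6.988+1.769j, V3=24.32+2.434j, V4=9.492+2.577j, V5=7.254+1.637j, V6=10.10+0.000j
aux → i_V1=-1.034-0.2026j

7.254+1.637j V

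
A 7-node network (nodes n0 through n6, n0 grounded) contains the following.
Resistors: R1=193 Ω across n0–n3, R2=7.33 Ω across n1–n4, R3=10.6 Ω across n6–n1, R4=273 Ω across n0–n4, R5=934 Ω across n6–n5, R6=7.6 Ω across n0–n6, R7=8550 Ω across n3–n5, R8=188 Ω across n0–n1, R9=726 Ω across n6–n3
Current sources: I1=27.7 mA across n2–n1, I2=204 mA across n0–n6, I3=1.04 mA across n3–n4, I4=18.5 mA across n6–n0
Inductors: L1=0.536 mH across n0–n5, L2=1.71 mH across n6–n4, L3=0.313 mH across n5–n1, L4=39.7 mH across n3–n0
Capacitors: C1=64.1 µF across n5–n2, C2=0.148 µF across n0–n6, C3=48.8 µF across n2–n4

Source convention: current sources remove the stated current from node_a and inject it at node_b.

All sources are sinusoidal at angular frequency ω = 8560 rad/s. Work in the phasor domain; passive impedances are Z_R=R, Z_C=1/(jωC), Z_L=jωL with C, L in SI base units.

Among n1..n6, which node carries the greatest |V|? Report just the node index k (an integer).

6

Apply KCL at each of the 6 non-ground nodes and solve the resulting linear system.
Node n1: branches {I1, R2, R3, L3, R8} → V_1 = 0.3662+0.4356j
Node n2: branches {I1, C1, C3} → V_2 = 0.2291+0.2748j
Node n3: branches {R1, I3, R7, L4, R9} → V_3 = -0.001867+0.08475j
Node n4: branches {R2, L2, I3, R4, C3} → V_4 = 0.1933+0.1838j
Node n5: branches {L1, C1, R5, L3, R7} → V_5 = 0.2564+0.2936j
Node n6: branches {I2, R3, L2, R5, R6, C2, R9, I4} → V_6 = 0.9053+0.3898j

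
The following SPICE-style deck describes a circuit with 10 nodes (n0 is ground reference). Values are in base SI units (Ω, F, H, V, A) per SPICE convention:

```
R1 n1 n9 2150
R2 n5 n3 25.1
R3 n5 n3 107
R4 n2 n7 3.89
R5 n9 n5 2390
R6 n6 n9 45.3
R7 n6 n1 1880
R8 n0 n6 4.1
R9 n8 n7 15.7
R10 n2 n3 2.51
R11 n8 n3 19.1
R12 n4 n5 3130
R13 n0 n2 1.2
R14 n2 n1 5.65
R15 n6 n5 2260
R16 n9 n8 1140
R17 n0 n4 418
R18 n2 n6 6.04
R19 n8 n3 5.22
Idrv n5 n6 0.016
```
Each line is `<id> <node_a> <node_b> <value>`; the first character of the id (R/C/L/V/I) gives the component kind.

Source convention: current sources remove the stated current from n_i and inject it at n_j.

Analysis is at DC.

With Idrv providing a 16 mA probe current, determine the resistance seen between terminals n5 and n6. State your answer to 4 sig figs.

Apply KCL at each of the 9 non-ground nodes and solve the resulting linear system.
Node n1: branches {R1, R7, R14} → V_1 = -0.009624
Node n2: branches {R4, R10, R13, R14, R18} → V_2 = -0.009843
Node n3: branches {R2, R3, R10, R11, R19} → V_3 = -0.04506
Node n4: branches {R12, R17} → V_4 = -0.04258
Node n5: branches {R2, R3, R5, R12, R15, Idrv} → V_5 = -0.3614
Node n6: branches {R6, R7, R8, R15, R18, Idrv} → V_6 = 0.03405
Node n7: branches {R4, R9} → V_7 = -0.01559
Node n8: branches {R9, R11, R16, R19} → V_8 = -0.03878
Node n9: branches {R1, R5, R6, R16} → V_9 = 0.02357

R_eq = 24.72 Ω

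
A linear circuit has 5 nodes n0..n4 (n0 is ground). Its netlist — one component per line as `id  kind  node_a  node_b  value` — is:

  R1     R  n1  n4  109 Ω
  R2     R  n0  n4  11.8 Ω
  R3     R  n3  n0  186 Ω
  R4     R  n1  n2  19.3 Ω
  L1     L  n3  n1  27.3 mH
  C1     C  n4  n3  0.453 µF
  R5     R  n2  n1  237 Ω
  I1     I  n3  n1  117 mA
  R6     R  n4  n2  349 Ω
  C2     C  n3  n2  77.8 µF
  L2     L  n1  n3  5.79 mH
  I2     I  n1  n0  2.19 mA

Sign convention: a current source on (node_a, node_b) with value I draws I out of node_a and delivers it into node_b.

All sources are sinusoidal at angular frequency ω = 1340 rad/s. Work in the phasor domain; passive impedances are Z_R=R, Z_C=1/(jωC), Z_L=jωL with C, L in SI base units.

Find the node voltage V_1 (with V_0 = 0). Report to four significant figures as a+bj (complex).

Apply KCL at each of the 4 non-ground nodes and solve the resulting linear system.
Node n1: branches {R1, R4, L1, R5, I1, L2, I2} → V_1 = -0.07581+0.3885j
Node n2: branches {R4, R5, R6, C2} → V_2 = 0.04078-0.3286j
Node n3: branches {R3, L1, C1, I1, C2, L2} → V_3 = -0.3544-0.3925j
Node n4: branches {R1, R2, C1, R6} → V_4 = -0.003361+0.02490j

-0.07581+0.3885j V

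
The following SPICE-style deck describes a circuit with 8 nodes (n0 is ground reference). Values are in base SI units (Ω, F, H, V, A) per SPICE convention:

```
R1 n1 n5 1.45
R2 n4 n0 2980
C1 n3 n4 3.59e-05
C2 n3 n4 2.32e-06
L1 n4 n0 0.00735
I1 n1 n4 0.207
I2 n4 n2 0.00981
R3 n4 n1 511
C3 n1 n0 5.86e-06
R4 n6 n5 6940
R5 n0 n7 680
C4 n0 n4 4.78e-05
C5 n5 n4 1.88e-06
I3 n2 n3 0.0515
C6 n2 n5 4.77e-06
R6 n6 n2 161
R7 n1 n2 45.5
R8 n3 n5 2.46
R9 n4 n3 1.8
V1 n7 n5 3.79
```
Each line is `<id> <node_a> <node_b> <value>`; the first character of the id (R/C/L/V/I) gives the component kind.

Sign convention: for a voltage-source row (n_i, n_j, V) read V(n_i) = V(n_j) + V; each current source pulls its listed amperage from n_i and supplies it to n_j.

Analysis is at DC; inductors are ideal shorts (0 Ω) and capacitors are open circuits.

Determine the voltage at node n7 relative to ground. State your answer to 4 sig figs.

Element admittances at DC:
  Y(R1) = 0.6897 S between n1,n5
  Y(R2) = 0.0003356 S between n4,n0
  Y(C1) = 0.000 S between n3,n4
  Y(C2) = 0.000 S between n3,n4
  L1: short n4↔n0 (DC inductor)
  I1: injects 0.207 A into n4 (from n1)
  I2: injects 0.00981 A into n2 (from n4)
  Y(R3) = 0.001957 S between n4,n1
  Y(C3) = 0.000 S between n1,n0
  Y(R4) = 0.0001441 S between n6,n5
  Y(R5) = 0.001471 S between n0,n7
  Y(C4) = 0.000 S between n0,n4
  Y(C5) = 0.000 S between n5,n4
  I3: injects 0.0515 A into n3 (from n2)
  Y(C6) = 0.000 S between n2,n5
  Y(R6) = 0.006211 S between n6,n2
  Y(R7) = 0.02198 S between n1,n2
  Y(R8) = 0.4065 S between n3,n5
  Y(R9) = 0.5556 S between n4,n3
  V1: constraint V(n7)−V(n5) = 3.79
Assemble and solve the 9×9 MNA system:
  V(n1)=-1.330  V(n2)=-3.212  V(n3)=-0.3577  V(n4)=0.000  V(n5)=-0.9733  V(n6)=-3.161  V(n7)=2.817
  i(L1)=-0.004142  i(V1)=-0.004142

2.817 V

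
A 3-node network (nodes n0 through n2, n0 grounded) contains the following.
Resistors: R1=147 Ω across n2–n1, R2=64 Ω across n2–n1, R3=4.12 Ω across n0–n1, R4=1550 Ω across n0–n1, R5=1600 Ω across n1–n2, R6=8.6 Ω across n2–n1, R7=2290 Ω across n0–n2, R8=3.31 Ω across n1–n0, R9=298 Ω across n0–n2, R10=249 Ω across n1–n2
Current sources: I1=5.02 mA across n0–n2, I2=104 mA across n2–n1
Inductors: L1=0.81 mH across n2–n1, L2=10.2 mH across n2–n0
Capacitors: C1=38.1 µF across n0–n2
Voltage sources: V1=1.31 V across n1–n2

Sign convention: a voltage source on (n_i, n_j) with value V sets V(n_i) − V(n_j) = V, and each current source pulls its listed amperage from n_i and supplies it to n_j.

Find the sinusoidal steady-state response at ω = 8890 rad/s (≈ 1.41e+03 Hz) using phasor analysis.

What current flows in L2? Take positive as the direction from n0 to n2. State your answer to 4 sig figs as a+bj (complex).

-0.006268-0.01051j A

MNA unknowns: 2 node voltages V₁..V_2 plus 1 source current (V1)
R1: Y=0.006803+0.000j on G[2,1]
R2: Y=0.01562+0.000j on G[2,1]
I1: z[0]−=0.00502, z[2]+=0.00502
R3: Y=0.2427+0.000j on G[0,1]
R4: Y=0.0006452+0.000j on G[0,1]
R5: Y=0.0006250+0.000j on G[1,2]
I2: z[2]−=0.104, z[1]+=0.104
R6: Y=0.1163+0.000j on G[2,1]
L1: Y=0.000-0.1389j on G[2,1]
L2: Y=0.000-0.01103j on G[2,0]
C1: Y=0.000+0.3387j on G[0,2]
R7: Y=0.0004367+0.000j on G[0,2]
R8: Y=0.3021+0.000j on G[1,0]
R9: Y=0.003356+0.000j on G[0,2]
R10: Y=0.004016+0.000j on G[1,2]
V1: row V1−V2=1.31, i_V1 at 1,2
solve → V1=0.3573+0.5684j, V2=-0.9527+0.5684j
aux → i_V1=-0.2787-0.1281j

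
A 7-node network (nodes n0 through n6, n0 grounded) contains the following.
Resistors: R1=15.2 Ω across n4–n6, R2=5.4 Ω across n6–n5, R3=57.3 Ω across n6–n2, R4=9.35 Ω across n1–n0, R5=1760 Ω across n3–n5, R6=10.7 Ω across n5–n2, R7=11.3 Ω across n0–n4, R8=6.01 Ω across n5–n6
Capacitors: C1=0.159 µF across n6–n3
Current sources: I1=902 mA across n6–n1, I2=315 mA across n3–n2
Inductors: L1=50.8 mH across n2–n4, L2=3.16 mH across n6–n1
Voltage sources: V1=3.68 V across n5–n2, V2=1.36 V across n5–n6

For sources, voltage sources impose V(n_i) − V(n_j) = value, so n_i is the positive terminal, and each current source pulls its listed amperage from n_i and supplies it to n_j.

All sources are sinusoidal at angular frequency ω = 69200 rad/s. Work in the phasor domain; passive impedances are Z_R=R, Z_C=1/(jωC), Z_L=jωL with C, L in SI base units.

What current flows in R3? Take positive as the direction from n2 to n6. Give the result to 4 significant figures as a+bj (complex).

-0.04049+0.000j A

Apply KCL at each of the 6 non-ground nodes and solve the resulting linear system.
Node n1: branches {I1, R4, L2} → V_1 = 8.210+1.346j
Node n2: branches {R3, I2, L1, R6, V1} → V_2 = -25.58-3.881j
Node n3: branches {C1, I2, R5} → V_3 = -24.73+24.60j
Node n4: branches {R1, L1, R7} → V_4 = -9.922-1.626j
Node n5: branches {R2, R5, R6, R8, V1, V2} → V_5 = -21.90-3.881j
Node n6: branches {R1, C1, R2, R3, I1, R8, L2, V2} → V_6 = -23.26-3.881j
Source currents: i(V1)=-0.7001+0.004454j, i(V2)=-0.1236+0.01173j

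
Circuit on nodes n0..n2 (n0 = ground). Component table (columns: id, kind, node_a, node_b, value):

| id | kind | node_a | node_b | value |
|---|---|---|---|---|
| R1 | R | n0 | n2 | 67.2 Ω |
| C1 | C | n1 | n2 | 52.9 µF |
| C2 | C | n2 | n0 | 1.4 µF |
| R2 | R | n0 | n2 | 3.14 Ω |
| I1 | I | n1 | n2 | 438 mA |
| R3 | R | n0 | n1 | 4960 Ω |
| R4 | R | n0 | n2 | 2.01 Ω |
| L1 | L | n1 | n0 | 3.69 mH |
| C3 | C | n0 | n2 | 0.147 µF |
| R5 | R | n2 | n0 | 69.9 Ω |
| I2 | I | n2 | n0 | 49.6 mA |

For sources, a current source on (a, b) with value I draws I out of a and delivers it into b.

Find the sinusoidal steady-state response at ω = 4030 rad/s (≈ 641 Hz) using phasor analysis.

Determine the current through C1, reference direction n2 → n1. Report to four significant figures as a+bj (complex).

Element admittances at ω=4030 rad/s:
  Y(R1) = 0.01488+0.000j S between n0,n2
  Y(C1) = 0.000+0.2132j S between n1,n2
  Y(C2) = 0.000+0.005642j S between n2,n0
  Y(R2) = 0.3185+0.000j S between n0,n2
  I1: injects 0.438 A into n2 (from n1)
  Y(R3) = 0.0002016+0.000j S between n0,n1
  Y(R4) = 0.4975+0.000j S between n0,n2
  Y(L1) = 0.000-0.06725j S between n1,n0
  Y(C3) = 0.000+0.0005924j S between n0,n2
  Y(R5) = 0.01431+0.000j S between n2,n0
  I2: injects 0.0496 A into n0 (from n2)
Assemble and solve the 2×2 MNA system:
  V(n1)=-0.4332+2.952j  V(n2)=-0.2937-0.03300j

0.6365+0.02972j A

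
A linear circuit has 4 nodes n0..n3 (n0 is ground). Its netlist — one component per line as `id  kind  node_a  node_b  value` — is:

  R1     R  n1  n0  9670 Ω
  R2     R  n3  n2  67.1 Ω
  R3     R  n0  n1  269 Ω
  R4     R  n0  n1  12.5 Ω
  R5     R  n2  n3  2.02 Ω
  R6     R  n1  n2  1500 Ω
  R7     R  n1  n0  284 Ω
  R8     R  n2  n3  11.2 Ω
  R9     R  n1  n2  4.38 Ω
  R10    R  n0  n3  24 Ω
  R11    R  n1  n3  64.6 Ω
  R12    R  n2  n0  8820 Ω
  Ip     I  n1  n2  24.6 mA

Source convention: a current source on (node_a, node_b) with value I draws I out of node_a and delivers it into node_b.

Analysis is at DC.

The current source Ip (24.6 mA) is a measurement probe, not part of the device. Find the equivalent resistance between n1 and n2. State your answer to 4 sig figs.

R_eq = 3.707 Ω

Apply KCL at each of the 3 non-ground nodes and solve the resulting linear system.
Node n1: branches {R1, R3, R4, R6, R7, R9, R11, Ip} → V_1 = -0.02751
Node n2: branches {R2, R5, R6, R8, R9, R12, Ip} → V_2 = 0.06369
Node n3: branches {R2, R5, R8, R10, R11} → V_3 = 0.05749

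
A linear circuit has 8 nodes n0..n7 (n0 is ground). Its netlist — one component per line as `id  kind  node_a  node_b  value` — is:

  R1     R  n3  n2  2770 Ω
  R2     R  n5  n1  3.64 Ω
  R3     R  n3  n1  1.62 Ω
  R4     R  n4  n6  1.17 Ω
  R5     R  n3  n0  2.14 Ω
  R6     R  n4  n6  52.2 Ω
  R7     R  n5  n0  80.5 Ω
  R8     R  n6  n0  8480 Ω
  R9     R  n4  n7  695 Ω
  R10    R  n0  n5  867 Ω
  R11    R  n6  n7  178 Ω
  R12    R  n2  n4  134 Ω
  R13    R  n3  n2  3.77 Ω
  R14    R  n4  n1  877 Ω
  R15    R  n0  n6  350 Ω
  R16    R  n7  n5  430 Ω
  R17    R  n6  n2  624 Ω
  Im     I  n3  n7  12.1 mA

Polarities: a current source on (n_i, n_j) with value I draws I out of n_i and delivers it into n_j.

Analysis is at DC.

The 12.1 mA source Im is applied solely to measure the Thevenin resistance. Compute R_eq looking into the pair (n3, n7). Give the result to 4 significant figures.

Apply KCL at each of the 7 non-ground nodes and solve the resulting linear system.
Node n1: branches {R2, R3, R14} → V_1 = 0.002885
Node n2: branches {R1, R12, R13, R17} → V_2 = 0.01617
Node n3: branches {R1, R3, R5, R13, Im} → V_3 = -0.004462
Node n4: branches {R4, R6, R9, R12, R14} → V_4 = 0.6200
Node n5: branches {R2, R7, R10, R16} → V_5 = 0.01683
Node n6: branches {R4, R6, R8, R11, R15, R17} → V_6 = 0.6240
Node n7: branches {R9, R11, R16, Im} → V_7 = 1.763

R_eq = 146.0 Ω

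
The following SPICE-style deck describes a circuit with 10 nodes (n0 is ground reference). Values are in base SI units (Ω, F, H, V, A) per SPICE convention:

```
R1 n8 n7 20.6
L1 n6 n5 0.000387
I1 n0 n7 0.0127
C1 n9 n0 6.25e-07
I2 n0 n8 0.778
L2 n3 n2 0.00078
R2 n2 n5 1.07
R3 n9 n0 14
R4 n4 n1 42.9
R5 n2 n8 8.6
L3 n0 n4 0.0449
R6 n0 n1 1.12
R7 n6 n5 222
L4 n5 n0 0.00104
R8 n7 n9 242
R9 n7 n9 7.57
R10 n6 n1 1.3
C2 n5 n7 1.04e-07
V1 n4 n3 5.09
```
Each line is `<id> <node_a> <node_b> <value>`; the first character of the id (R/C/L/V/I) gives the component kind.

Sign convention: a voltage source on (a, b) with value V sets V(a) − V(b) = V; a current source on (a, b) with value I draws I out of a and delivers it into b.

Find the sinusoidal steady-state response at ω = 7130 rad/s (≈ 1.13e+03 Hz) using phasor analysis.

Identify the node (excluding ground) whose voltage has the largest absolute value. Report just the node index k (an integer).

8

MNA unknowns: 9 node voltages V₁..V_9 plus 1 source current (V1)
R1: Y=0.04854+0.000j on G[8,7]
L1: Y=0.000-0.3624j on G[6,5]
I1: z[0]−=0.0127, z[7]+=0.0127
C1: Y=0.000+0.004456j on G[9,0]
I2: z[0]−=0.778, z[8]+=0.778
L2: Y=0.000-0.1798j on G[3,2]
R2: Y=0.9346+0.000j on G[2,5]
R3: Y=0.07143+0.000j on G[9,0]
R4: Y=0.02331+0.000j on G[4,1]
R5: Y=0.1163+0.000j on G[2,8]
L3: Y=0.000-0.003124j on G[0,4]
R6: Y=0.8929+0.000j on G[0,1]
R7: Y=0.004505+0.000j on G[6,5]
L4: Y=0.000-0.1349j on G[5,0]
R8: Y=0.004132+0.000j on G[7,9]
R9: Y=0.1321+0.000j on G[7,9]
R10: Y=0.7692+0.000j on G[6,1]
C2: Y=0.000+0.0007415j on G[5,7]
V1: row V4−V3=5.09, i_V1 at 4,3
solve → V1=0.5267+0.1056j, V2=1.258+1.137j, V3=1.186+0.3846j, V4=6.276+0.3846j, V5=0.7331+1.151j, V6=0.9639+0.2198j, V7=3.513+0.3713j, V8=6.643+0.9112j, V9=2.309+0.1940j
aux → i_V1=-0.1352+0.01310j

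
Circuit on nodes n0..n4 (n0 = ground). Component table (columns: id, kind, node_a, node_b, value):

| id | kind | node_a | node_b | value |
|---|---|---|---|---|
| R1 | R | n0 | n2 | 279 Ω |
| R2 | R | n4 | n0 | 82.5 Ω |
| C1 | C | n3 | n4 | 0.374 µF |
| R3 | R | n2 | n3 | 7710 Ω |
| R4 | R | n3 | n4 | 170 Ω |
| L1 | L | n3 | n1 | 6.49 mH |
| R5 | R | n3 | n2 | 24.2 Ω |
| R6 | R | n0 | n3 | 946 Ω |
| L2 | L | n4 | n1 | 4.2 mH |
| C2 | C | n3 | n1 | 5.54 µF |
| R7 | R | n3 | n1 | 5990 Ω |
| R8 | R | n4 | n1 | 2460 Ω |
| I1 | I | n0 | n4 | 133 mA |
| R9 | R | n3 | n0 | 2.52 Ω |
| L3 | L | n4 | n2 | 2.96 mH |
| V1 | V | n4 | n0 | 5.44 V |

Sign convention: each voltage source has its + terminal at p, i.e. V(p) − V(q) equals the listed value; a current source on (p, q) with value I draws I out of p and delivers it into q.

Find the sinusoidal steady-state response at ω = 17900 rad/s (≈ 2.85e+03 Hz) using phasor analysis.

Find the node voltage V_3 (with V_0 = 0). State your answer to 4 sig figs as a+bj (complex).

0.1828-0.3016j V

Element admittances at ω=17900 rad/s:
  Y(R1) = 0.003584+0.000j S between n0,n2
  Y(R2) = 0.01212+0.000j S between n4,n0
  Y(C1) = 0.000+0.006695j S between n3,n4
  Y(R3) = 0.0001297+0.000j S between n2,n3
  Y(R4) = 0.005882+0.000j S between n3,n4
  Y(L1) = 0.000-0.008608j S between n3,n1
  Y(R5) = 0.04132+0.000j S between n3,n2
  Y(R6) = 0.001057+0.000j S between n0,n3
  Y(L2) = 0.000-0.01330j S between n4,n1
  Y(C2) = 0.000+0.09917j S between n3,n1
  Y(R7) = 0.0001669+0.000j S between n3,n1
  Y(R8) = 0.0004065+0.000j S between n4,n1
  I1: injects 0.133 A into n4 (from n0)
  Y(R9) = 0.3968+0.000j S between n3,n0
  Y(L3) = 0.000-0.01887j S between n4,n2
  V1: constraint V(n4)−V(n0) = 5.44
Assemble and solve the 5×5 MNA system:
  V(n1)=-0.7202-0.3879j  V(n2)=1.055-2.115j  V(n3)=0.1828-0.3016j  V(n4)=5.440+0.000j
  i(V1)=-0.009433+0.1276j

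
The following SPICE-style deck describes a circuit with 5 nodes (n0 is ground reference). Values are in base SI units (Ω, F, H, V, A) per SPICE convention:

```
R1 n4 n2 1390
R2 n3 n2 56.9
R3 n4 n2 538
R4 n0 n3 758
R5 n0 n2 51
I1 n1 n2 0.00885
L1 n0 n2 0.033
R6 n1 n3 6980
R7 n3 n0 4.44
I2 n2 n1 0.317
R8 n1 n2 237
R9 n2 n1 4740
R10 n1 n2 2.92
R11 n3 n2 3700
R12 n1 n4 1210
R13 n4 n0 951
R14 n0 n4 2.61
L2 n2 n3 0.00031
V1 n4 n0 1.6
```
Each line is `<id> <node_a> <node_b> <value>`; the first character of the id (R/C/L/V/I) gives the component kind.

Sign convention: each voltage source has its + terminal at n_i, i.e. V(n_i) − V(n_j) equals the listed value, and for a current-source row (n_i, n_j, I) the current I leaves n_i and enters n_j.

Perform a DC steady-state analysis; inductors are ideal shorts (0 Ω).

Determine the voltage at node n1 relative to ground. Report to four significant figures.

0.8896 V

MNA unknowns: 4 node voltages V₁..V_4 plus 3 source currents (L1, L2, V1)
R1: Y=0.0007194 on G[4,2]
R2: Y=0.01757 on G[3,2]
R3: Y=0.001859 on G[4,2]
R4: Y=0.001319 on G[0,3]
R5: Y=0.01961 on G[0,2]
I1: z[1]−=0.00885, z[2]+=0.00885
L1: row V0−V2=0, i_L1 at 0,2
R6: Y=0.0001433 on G[1,3]
R7: Y=0.2252 on G[3,0]
I2: z[2]−=0.317, z[1]+=0.317
R8: Y=0.004219 on G[1,2]
R9: Y=0.0002110 on G[2,1]
R10: Y=0.3425 on G[1,2]
R11: Y=0.0002703 on G[3,2]
R12: Y=0.0008264 on G[1,4]
R13: Y=0.001052 on G[4,0]
R14: Y=0.3831 on G[0,4]
L2: row V2−V3=0, i_L2 at 2,3
V1: row V4−V0=1.6, i_V1 at 4,0
solve → V1=0.8896, V2=0.000, V3=0.000, V4=1.600
aux → i_L1=-0.004712, i_L2=-0.0001275, i_V1=-0.6194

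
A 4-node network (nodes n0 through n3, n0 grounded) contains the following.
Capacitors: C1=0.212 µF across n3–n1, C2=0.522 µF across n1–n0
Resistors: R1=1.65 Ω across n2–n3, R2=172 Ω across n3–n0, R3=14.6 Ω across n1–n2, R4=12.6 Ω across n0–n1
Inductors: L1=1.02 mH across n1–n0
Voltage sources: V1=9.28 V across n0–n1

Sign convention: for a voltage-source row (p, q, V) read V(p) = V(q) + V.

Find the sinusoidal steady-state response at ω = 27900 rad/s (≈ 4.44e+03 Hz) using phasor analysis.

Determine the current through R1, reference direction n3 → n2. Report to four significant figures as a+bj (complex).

0.04892-0.004296j A

MNA unknowns: 3 node voltages V₁..V_3 plus 1 source current (V1)
C1: Y=0.000+0.005915j on G[3,1]
R1: Y=0.6061+0.000j on G[2,3]
R2: Y=0.005814+0.000j on G[3,0]
R3: Y=0.06849+0.000j on G[1,2]
R4: Y=0.07937+0.000j on G[0,1]
C2: Y=0.000+0.01456j on G[1,0]
L1: Y=0.000-0.03514j on G[1,0]
V1: row V0−V1=9.28, i_V1 at 0,1
solve → V1=-9.280+0.000j, V2=-8.566-0.06272j, V3=-8.485-0.06981j
aux → i_V1=-0.7858+0.1905j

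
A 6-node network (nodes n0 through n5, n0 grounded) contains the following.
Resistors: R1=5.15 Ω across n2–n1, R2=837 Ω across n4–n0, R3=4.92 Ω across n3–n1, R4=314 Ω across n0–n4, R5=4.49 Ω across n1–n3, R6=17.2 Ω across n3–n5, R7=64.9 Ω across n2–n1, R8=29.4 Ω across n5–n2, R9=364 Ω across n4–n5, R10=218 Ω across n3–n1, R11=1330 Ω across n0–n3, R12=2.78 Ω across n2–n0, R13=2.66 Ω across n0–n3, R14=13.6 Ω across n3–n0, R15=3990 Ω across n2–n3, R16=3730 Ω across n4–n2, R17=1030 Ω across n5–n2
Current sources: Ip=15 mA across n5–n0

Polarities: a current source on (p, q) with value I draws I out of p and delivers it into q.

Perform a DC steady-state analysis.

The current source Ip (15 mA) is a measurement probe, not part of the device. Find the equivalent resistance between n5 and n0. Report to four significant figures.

R_eq = 11.75 Ω

Element admittances at DC:
  Y(R1) = 0.1942 S between n2,n1
  Y(R2) = 0.001195 S between n4,n0
  Y(R3) = 0.2033 S between n3,n1
  Y(R4) = 0.003185 S between n0,n4
  Y(R5) = 0.2227 S between n1,n3
  Y(R6) = 0.05814 S between n3,n5
  Y(R7) = 0.01541 S between n2,n1
  Y(R8) = 0.03401 S between n5,n2
  Y(R9) = 0.002747 S between n4,n5
  Y(R10) = 0.004587 S between n3,n1
  Y(R11) = 0.0007519 S between n0,n3
  Y(R12) = 0.3597 S between n2,n0
  Y(R13) = 0.3759 S between n0,n3
  Y(R14) = 0.07353 S between n3,n0
  Y(R15) = 0.0002506 S between n2,n3
  Y(R16) = 0.0002681 S between n4,n2
  Y(R17) = 0.0009709 S between n5,n2
  Ip: injects 0.015 A into n0 (from n5)
Assemble and solve the 5×5 MNA system:
  V(n1)=-0.01848  V(n2)=-0.01663  V(n3)=-0.01938  V(n4)=-0.06606  V(n5)=-0.1762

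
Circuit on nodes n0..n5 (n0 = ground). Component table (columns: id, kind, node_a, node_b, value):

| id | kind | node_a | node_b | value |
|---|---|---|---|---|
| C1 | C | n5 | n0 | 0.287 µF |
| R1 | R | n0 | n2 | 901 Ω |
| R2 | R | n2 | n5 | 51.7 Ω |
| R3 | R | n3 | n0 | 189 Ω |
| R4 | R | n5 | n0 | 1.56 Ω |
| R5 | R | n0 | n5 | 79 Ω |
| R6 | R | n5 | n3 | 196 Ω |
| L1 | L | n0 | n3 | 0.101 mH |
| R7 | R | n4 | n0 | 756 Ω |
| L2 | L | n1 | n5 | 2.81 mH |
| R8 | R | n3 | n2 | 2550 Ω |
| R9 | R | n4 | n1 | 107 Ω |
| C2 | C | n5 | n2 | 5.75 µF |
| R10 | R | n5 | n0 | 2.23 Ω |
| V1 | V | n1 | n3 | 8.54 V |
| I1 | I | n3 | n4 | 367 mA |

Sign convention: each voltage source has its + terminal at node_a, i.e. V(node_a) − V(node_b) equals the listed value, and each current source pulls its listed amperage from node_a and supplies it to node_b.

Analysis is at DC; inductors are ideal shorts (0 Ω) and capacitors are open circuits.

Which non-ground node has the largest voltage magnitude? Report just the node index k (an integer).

4

Apply KCL at each of the 5 non-ground nodes and solve the resulting linear system.
Node n1: branches {L2, R9, V1} → V_1 = 8.540
Node n2: branches {R1, R2, R8, C2} → V_2 = 7.925
Node n3: branches {R3, R6, L1, R8, V1, I1} → V_3 = 0.000
Node n4: branches {R7, R9, I1} → V_4 = 41.88
Node n5: branches {C1, R2, R4, R5, R6, L2, C2, R10} → V_5 = 8.540
Source currents: i(L1)=9.476, i(L2)=9.468, i(V1)=-9.156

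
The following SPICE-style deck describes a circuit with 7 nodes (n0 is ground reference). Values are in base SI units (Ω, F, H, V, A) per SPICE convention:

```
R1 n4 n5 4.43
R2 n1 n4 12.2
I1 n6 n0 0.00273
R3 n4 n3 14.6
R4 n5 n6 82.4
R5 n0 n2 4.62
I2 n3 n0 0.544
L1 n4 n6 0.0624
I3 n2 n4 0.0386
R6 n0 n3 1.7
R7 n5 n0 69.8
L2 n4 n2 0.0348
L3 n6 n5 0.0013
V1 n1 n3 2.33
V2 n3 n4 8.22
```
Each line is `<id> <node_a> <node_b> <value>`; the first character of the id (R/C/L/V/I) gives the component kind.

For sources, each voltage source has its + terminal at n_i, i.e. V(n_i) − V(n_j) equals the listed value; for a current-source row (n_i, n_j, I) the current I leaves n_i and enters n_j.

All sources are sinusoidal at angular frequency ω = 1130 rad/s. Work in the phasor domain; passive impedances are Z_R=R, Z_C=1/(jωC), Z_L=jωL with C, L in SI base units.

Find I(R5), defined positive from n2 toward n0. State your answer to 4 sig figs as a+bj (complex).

-0.07309+0.2158j A

Apply KCL at each of the 6 non-ground nodes and solve the resulting linear system.
Node n1: branches {R2, V1} → V_1 = 1.727-0.3593j
Node n2: branches {R5, I3, L2} → V_2 = -0.3377+0.9969j
Node n3: branches {R3, I2, R6, V1, V2} → V_3 = -0.6028-0.3593j
Node n4: branches {R1, R2, R3, L1, I3, L2, V2} → V_4 = -8.823-0.3593j
Node n5: branches {R1, R4, R7, L3} → V_5 = -8.310-0.3082j
Node n6: branches {I1, R4, L1, L3} → V_6 = -8.321-0.3130j
Source currents: i(V1)=-0.8648+0.000j, i(V2)=-1.617+0.2114j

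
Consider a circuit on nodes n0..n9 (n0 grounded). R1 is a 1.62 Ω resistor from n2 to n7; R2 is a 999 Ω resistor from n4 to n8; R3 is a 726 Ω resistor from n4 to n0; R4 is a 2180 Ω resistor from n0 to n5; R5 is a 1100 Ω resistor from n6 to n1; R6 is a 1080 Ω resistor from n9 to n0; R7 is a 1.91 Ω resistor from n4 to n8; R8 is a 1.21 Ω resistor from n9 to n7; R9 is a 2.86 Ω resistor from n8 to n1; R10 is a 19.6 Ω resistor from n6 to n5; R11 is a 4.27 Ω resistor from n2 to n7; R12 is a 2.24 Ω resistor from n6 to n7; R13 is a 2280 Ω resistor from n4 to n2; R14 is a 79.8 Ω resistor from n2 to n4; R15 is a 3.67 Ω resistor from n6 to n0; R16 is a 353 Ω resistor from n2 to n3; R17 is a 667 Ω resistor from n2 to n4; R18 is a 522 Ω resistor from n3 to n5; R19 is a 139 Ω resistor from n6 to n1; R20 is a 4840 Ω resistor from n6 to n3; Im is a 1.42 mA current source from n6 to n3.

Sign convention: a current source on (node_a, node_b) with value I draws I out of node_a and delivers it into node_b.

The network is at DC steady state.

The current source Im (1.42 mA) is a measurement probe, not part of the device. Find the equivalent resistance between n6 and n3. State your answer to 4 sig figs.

R_eq = 205.8 Ω

Apply KCL at each of the 9 non-ground nodes and solve the resulting linear system.
Node n1: branches {R5, R9, R19} → V_1 = 0.001586
Node n2: branches {R1, R11, R13, R14, R16, R17} → V_2 = 0.002712
Node n3: branches {R16, R18, R20, Im} → V_3 = 0.2922
Node n4: branches {R2, R3, R7, R13, R14, R17} → V_4 = 0.001649
Node n5: branches {R4, R10, R18} → V_5 = 0.01045
Node n6: branches {R5, R10, R12, R15, R19, R20, Im} → V_6 = -3.193e-05
Node n7: branches {R1, R8, R11, R12} → V_7 = 0.001767
Node n8: branches {R2, R7, R9} → V_8 = 0.001624
Node n9: branches {R6, R8} → V_9 = 0.001765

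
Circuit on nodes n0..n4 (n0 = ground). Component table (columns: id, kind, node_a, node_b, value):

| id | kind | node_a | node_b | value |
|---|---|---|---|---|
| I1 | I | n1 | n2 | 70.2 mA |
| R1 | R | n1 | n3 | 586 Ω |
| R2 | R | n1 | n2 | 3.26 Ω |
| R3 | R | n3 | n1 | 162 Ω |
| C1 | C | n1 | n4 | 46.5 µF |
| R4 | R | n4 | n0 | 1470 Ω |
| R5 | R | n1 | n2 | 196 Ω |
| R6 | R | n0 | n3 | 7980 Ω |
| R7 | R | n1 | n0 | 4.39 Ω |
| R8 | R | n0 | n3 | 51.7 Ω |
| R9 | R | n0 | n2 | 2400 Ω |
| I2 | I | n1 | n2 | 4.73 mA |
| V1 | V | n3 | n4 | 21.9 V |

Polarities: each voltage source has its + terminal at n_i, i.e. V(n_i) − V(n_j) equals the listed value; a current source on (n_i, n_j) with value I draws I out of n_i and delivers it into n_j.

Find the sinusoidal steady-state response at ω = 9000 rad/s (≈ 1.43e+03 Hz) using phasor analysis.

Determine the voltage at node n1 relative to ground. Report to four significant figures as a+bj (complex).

-1.710-0.1090j V

Element admittances at ω=9000 rad/s:
  I1: injects 0.0702 A into n2 (from n1)
  Y(R1) = 0.001706+0.000j S between n1,n3
  Y(R2) = 0.3067+0.000j S between n1,n2
  Y(R3) = 0.006173+0.000j S between n3,n1
  Y(C1) = 0.000+0.4185j S between n1,n4
  Y(R4) = 0.0006803+0.000j S between n4,n0
  Y(R5) = 0.005102+0.000j S between n1,n2
  Y(R6) = 0.0001253+0.000j S between n0,n3
  Y(R7) = 0.2278+0.000j S between n1,n0
  Y(R8) = 0.01934+0.000j S between n0,n3
  Y(R9) = 0.0004167+0.000j S between n0,n2
  I2: injects 0.00473 A into n2 (from n1)
  V1: constraint V(n3)−V(n4) = 21.9
Assemble and solve the 5×5 MNA system:
  V(n1)=-1.710-0.1090j  V(n2)=-1.468-0.1088j  V(n3)=20.11+1.234j  V(n4)=-1.795+1.234j
  i(V1)=-0.5633-0.03461j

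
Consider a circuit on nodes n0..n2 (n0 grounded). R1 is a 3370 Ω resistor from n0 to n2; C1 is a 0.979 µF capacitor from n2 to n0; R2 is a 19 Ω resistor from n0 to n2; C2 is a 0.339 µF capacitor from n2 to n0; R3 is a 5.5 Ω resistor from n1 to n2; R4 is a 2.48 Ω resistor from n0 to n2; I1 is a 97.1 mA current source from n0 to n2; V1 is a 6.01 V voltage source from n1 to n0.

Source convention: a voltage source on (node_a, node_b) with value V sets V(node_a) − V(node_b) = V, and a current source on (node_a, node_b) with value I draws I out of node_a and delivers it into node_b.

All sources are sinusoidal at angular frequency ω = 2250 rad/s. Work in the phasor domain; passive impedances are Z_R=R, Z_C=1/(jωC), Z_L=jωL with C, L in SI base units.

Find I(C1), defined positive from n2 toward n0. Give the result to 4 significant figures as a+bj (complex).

1.910e-05+0.004108j A

MNA unknowns: 2 node voltages V₁..V_2 plus 1 source current (V1)
R1: Y=0.0002967+0.000j on G[0,2]
C1: Y=0.000+0.002203j on G[2,0]
R2: Y=0.05263+0.000j on G[0,2]
C2: Y=0.000+0.0007627j on G[2,0]
R3: Y=0.1818+0.000j on G[1,2]
R4: Y=0.4032+0.000j on G[0,2]
I1: z[0]−=0.0971, z[2]+=0.0971
V1: row V1−V0=6.01, i_V1 at 1,0
solve → V1=6.010+0.000j, V2=1.865-0.008669j
aux → i_V1=-0.7536-0.001576j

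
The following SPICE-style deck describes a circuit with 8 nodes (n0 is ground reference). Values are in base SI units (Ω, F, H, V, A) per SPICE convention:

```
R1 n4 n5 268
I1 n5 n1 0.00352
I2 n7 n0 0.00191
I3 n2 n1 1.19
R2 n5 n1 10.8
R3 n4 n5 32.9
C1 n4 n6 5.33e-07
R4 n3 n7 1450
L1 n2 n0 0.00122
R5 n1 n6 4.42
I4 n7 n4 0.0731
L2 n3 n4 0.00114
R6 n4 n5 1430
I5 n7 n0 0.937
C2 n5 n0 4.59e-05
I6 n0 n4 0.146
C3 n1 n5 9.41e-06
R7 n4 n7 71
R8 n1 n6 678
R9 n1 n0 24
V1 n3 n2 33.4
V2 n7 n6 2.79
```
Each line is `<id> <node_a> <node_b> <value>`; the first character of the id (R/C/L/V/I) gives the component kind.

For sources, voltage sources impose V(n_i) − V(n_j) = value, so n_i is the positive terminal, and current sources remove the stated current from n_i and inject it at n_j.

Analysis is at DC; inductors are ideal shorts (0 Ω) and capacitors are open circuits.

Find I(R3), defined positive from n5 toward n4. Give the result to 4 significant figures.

-0.3259 A

Element admittances at DC:
  Y(R1) = 0.003731 S between n4,n5
  I1: injects 0.00352 A into n1 (from n5)
  I2: injects 0.00191 A into n0 (from n7)
  I3: injects 1.19 A into n1 (from n2)
  Y(R2) = 0.09259 S between n5,n1
  Y(R3) = 0.03040 S between n4,n5
  Y(C1) = 0.000 S between n4,n6
  Y(R4) = 0.0006897 S between n3,n7
  L1: short n2↔n0 (DC inductor)
  Y(R5) = 0.2262 S between n1,n6
  I4: injects 0.0731 A into n4 (from n7)
  L2: short n3↔n4 (DC inductor)
  Y(R6) = 0.0006993 S between n4,n5
  I5: injects 0.937 A into n0 (from n7)
  Y(C2) = 0.000 S between n5,n0
  I6: injects 0.146 A into n4 (from n0)
  Y(C3) = 0.000 S between n1,n5
  Y(R7) = 0.01408 S between n4,n7
  Y(R8) = 0.001475 S between n1,n6
  Y(R9) = 0.04167 S between n1,n0
  V1: constraint V(n3)−V(n2) = 33.4
  V2: constraint V(n7)−V(n6) = 2.79
Assemble and solve the 11×11 MNA system:
  V(n1)=18.68  V(n2)=0.000  V(n3)=33.40  V(n4)=33.40  V(n5)=22.68  V(n6)=15.24  V(n7)=18.03
  i(L1)=-1.571  i(L2)=0.3708  i(V1)=-0.3814  i(V2)=-0.7849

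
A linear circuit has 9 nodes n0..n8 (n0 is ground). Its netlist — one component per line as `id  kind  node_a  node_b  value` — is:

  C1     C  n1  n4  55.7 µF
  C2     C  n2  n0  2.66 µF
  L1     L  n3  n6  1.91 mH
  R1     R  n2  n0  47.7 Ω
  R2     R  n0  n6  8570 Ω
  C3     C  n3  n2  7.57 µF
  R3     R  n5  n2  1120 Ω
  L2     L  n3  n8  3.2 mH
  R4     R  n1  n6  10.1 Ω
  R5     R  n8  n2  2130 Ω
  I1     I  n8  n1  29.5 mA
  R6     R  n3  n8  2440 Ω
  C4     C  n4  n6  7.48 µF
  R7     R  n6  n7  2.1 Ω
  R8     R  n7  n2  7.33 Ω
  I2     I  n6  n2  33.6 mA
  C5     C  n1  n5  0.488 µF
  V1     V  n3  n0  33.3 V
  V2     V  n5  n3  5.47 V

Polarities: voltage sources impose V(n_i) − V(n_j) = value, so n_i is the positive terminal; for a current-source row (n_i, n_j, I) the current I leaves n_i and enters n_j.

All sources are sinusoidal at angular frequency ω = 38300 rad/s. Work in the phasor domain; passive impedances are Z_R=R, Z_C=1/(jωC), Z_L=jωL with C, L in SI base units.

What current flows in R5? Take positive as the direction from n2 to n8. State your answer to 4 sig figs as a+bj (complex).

-0.003711+0.002457j A

MNA unknowns: 8 node voltages V₁..V_8 plus 2 source currents (V1, V2)
C1: Y=0.000+2.133j on G[1,4]
C2: Y=0.000+0.1019j on G[2,0]
L1: Y=0.000-0.01367j on G[3,6]
R1: Y=0.02096+0.000j on G[2,0]
R2: Y=0.0001167+0.000j on G[0,6]
C3: Y=0.000+0.2899j on G[3,2]
R3: Y=0.0008929+0.000j on G[5,2]
L2: Y=0.000-0.008159j on G[3,8]
R4: Y=0.09901+0.000j on G[1,6]
R5: Y=0.0004695+0.000j on G[8,2]
I1: z[8]−=0.0295, z[1]+=0.0295
R6: Y=0.0004098+0.000j on G[3,8]
C4: Y=0.000+0.2865j on G[4,6]
R7: Y=0.4762+0.000j on G[6,7]
R8: Y=0.1364+0.000j on G[7,2]
I2: z[6]−=0.0336, z[2]+=0.0336
C5: Y=0.000+0.01869j on G[1,5]
V1: row V3−V0=33.3, i_V1 at 3,0
V2: row V5−V3=5.47, i_V2 at 5,3
solve → V1=25.88+2.448j, V2=24.89+1.189j, V3=33.30+0.000j, V4=25.77+2.441j, V5=38.77+0.000j, V6=24.95+2.382j, V7=24.94+2.117j, V8=32.80-4.045j
aux → i_V1=-0.4036-2.561j, i_V2=-0.05815-0.2399j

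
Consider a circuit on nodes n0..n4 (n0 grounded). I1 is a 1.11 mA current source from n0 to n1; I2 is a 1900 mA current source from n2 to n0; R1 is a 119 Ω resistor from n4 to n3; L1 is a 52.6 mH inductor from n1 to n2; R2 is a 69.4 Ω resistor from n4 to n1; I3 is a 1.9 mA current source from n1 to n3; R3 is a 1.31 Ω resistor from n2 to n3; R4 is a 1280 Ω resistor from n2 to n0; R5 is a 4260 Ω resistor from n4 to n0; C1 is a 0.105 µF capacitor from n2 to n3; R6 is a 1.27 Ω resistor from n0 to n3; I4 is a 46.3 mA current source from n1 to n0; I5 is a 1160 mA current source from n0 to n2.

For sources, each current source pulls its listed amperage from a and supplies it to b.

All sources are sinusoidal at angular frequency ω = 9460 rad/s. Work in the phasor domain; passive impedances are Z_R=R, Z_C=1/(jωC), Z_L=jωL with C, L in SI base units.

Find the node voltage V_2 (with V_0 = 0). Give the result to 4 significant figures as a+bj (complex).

-1.968+0.01953j V

MNA unknowns: 4 node voltages V₁..V_4
I1: z[0]−=0.00111, z[1]+=0.00111
I2: z[2]−=1.9, z[0]+=1.9
R1: Y=0.008403+0.000j on G[4,3]
L1: Y=0.000-0.002010j on G[1,2]
R2: Y=0.01441+0.000j on G[4,1]
I3: z[1]−=0.0019, z[3]+=0.0019
R3: Y=0.7634+0.000j on G[2,3]
R4: Y=0.0007813+0.000j on G[2,0]
R5: Y=0.0002347+0.000j on G[4,0]
C1: Y=0.000+0.0009933j on G[2,3]
R6: Y=0.7874+0.000j on G[0,3]
I4: z[1]−=0.0463, z[0]+=0.0463
I5: z[0]−=1.16, z[2]+=1.16
solve → V1=-8.741-2.520j, V2=-1.968+0.01953j, V3=-0.9935+0.0004503j, V4=-5.827-1.575j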